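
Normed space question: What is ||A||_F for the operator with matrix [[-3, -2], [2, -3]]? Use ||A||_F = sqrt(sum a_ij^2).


||A||_F^2 = sum a_ij^2
= (-3)^2 + (-2)^2 + 2^2 + (-3)^2
= 9 + 4 + 4 + 9 = 26
||A||_F = sqrt(26) = 5.0990

5.0990


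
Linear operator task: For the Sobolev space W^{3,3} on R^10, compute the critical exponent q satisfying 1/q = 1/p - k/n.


Using the Sobolev embedding formula: 1/q = 1/p - k/n
1/q = 1/3 - 3/10 = 1/30
q = 1/(1/30) = 30

30.0000


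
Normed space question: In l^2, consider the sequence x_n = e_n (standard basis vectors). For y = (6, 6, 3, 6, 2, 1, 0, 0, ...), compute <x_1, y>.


x_1 = e_1 is the standard basis vector with 1 in position 1.
<x_1, y> = y_1 = 6
As n -> infinity, <x_n, y> -> 0, confirming weak convergence of (x_n) to 0.

6


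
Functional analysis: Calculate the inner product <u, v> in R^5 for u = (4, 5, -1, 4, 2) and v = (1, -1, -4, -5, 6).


Computing the standard inner product <u, v> = sum u_i * v_i
= 4*1 + 5*-1 + -1*-4 + 4*-5 + 2*6
= 4 + -5 + 4 + -20 + 12
= -5

-5


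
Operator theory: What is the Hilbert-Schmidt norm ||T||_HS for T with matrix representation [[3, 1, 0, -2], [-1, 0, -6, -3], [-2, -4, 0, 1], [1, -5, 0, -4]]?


The Hilbert-Schmidt norm is sqrt(sum of squares of all entries).
Sum of squares = 3^2 + 1^2 + 0^2 + (-2)^2 + (-1)^2 + 0^2 + (-6)^2 + (-3)^2 + (-2)^2 + (-4)^2 + 0^2 + 1^2 + 1^2 + (-5)^2 + 0^2 + (-4)^2
= 9 + 1 + 0 + 4 + 1 + 0 + 36 + 9 + 4 + 16 + 0 + 1 + 1 + 25 + 0 + 16 = 123
||T||_HS = sqrt(123) = 11.0905

11.0905


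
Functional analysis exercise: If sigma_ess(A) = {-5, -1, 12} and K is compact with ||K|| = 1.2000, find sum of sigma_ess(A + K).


By Weyl's theorem, the essential spectrum is invariant under compact perturbations.
sigma_ess(A + K) = sigma_ess(A) = {-5, -1, 12}
Sum = -5 + -1 + 12 = 6

6


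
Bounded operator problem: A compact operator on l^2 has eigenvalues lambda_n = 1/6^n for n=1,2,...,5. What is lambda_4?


The eigenvalue formula gives lambda_4 = 1/6^4
= 1/1296
= 7.7160e-04

7.7160e-04


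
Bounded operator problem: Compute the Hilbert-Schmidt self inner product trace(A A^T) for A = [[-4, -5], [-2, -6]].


trace(A * A^T) = sum of squares of all entries
= (-4)^2 + (-5)^2 + (-2)^2 + (-6)^2
= 16 + 25 + 4 + 36
= 81

81


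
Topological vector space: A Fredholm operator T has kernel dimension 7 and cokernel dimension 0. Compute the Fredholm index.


The Fredholm index is defined as ind(T) = dim(ker T) - dim(coker T)
= 7 - 0
= 7

7


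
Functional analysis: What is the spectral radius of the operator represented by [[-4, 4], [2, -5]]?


For a 2x2 matrix, eigenvalues satisfy lambda^2 - (trace)*lambda + det = 0
trace = -4 + -5 = -9
det = -4*-5 - 4*2 = 12
discriminant = (-9)^2 - 4*(12) = 33
spectral radius = max |eigenvalue| = 7.3723

7.3723


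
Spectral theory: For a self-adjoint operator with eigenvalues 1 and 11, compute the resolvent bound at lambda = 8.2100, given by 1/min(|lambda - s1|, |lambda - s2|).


dist(8.2100, {1, 11}) = min(|8.2100 - 1|, |8.2100 - 11|)
= min(7.2100, 2.7900) = 2.7900
Resolvent bound = 1/2.7900 = 0.3584

0.3584


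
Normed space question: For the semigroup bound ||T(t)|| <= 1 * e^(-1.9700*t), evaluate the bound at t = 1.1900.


||T(1.1900)|| <= 1 * exp(-1.9700 * 1.1900)
= 1 * exp(-2.3443)
= 1 * 0.0959
= 0.0959

0.0959


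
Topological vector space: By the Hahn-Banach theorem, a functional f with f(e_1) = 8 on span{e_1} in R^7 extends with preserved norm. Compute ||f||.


The norm of f is given by ||f|| = sup_{||x||=1} |f(x)|.
On span{e_1}, ||e_1|| = 1, so ||f|| = |f(e_1)| / ||e_1||
= |8| / 1 = 8.0000

8.0000


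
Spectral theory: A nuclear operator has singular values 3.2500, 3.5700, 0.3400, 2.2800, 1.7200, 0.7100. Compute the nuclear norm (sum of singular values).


The nuclear norm is the sum of all singular values.
||T||_1 = 3.2500 + 3.5700 + 0.3400 + 2.2800 + 1.7200 + 0.7100
= 11.8700

11.8700


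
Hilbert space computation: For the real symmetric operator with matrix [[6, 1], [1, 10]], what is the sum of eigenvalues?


For a self-adjoint (symmetric) matrix, the eigenvalues are real.
The sum of eigenvalues equals the trace of the matrix.
trace = 6 + 10 = 16

16


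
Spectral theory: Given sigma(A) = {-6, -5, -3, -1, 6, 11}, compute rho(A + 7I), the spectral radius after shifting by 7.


Spectrum of A + 7I = {1, 2, 4, 6, 13, 18}
Spectral radius = max |lambda| over the shifted spectrum
= max(1, 2, 4, 6, 13, 18) = 18

18


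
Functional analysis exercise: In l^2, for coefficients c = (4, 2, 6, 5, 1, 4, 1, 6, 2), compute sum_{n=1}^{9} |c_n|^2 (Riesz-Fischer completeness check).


sum |c_n|^2 = 4^2 + 2^2 + 6^2 + 5^2 + 1^2 + 4^2 + 1^2 + 6^2 + 2^2
= 16 + 4 + 36 + 25 + 1 + 16 + 1 + 36 + 4
= 139

139


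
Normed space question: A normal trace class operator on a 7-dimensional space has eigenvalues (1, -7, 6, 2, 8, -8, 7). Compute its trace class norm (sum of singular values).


For a normal operator, singular values equal |eigenvalues|.
Trace norm = sum |lambda_i| = 1 + 7 + 6 + 2 + 8 + 8 + 7
= 39

39


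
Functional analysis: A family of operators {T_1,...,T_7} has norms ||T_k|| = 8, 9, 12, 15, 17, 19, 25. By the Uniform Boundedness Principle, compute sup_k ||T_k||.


By the Uniform Boundedness Principle, the supremum of norms is finite.
sup_k ||T_k|| = max(8, 9, 12, 15, 17, 19, 25) = 25

25


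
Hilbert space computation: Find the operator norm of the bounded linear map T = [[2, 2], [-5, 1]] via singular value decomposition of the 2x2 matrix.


A^T A = [[29, -1], [-1, 5]]
trace(A^T A) = 34, det(A^T A) = 144
discriminant = 34^2 - 4*144 = 580
Largest eigenvalue of A^T A = (trace + sqrt(disc))/2 = 29.0416
||T|| = sqrt(29.0416) = 5.3890

5.3890


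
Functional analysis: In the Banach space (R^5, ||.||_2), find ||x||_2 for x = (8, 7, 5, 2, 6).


The l^2 norm = (sum |x_i|^2)^(1/2)
Sum of 2th powers = 64 + 49 + 25 + 4 + 36 = 178
||x||_2 = (178)^(1/2) = 13.3417

13.3417


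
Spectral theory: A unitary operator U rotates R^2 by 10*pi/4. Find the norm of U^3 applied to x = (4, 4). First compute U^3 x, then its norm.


U is a rotation by theta = 10*pi/4
U^3 = rotation by 3*theta = 30*pi/4 = 6*pi/4 (mod 2*pi)
cos(6*pi/4) = 0.0000, sin(6*pi/4) = -1.0000
U^3 x = (0.0000 * 4 - -1.0000 * 4, -1.0000 * 4 + 0.0000 * 4)
= (4.0000, -4.0000)
||U^3 x|| = sqrt(4.0000^2 + (-4.0000)^2) = sqrt(32.0000) = 5.6569

5.6569


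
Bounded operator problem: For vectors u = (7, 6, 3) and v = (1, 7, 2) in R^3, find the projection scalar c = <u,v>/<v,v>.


Computing <u,v> = 7*1 + 6*7 + 3*2 = 55
Computing <v,v> = 1^2 + 7^2 + 2^2 = 54
Projection coefficient = 55/54 = 1.0185

1.0185


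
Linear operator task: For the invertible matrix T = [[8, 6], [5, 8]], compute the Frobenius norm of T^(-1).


det(T) = 8*8 - 6*5 = 34
T^(-1) = (1/34) * [[8, -6], [-5, 8]] = [[0.2353, -0.1765], [-0.1471, 0.2353]]
||T^(-1)||_F^2 = 0.2353^2 + (-0.1765)^2 + (-0.1471)^2 + 0.2353^2 = 0.1635
||T^(-1)||_F = sqrt(0.1635) = 0.4043

0.4043


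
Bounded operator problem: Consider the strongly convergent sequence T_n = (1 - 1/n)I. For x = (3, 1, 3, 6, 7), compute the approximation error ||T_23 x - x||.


T_23 x - x = (1 - 1/23)x - x = -x/23
||x|| = sqrt(104) = 10.1980
||T_23 x - x|| = ||x||/23 = 10.1980/23 = 0.4434

0.4434


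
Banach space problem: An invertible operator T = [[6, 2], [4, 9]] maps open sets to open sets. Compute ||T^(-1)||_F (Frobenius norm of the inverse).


det(T) = 6*9 - 2*4 = 46
T^(-1) = (1/46) * [[9, -2], [-4, 6]] = [[0.1957, -0.0435], [-0.0870, 0.1304]]
||T^(-1)||_F^2 = 0.1957^2 + (-0.0435)^2 + (-0.0870)^2 + 0.1304^2 = 0.0647
||T^(-1)||_F = sqrt(0.0647) = 0.2544

0.2544


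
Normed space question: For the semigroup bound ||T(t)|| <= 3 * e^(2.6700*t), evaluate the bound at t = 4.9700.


||T(4.9700)|| <= 3 * exp(2.6700 * 4.9700)
= 3 * exp(13.2699)
= 3 * 579487.8644
= 1.7385e+06

1.7385e+06


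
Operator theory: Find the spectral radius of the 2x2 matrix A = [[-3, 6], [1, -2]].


For a 2x2 matrix, eigenvalues satisfy lambda^2 - (trace)*lambda + det = 0
trace = -3 + -2 = -5
det = -3*-2 - 6*1 = 0
discriminant = (-5)^2 - 4*(0) = 25
spectral radius = max |eigenvalue| = 5.0000

5.0000


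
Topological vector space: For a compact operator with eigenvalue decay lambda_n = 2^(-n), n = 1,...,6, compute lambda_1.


The eigenvalue formula gives lambda_1 = 1/2^1
= 1/2
= 0.5000

0.5000


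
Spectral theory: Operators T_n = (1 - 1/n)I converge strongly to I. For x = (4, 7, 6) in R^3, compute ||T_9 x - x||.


T_9 x - x = (1 - 1/9)x - x = -x/9
||x|| = sqrt(101) = 10.0499
||T_9 x - x|| = ||x||/9 = 10.0499/9 = 1.1167

1.1167


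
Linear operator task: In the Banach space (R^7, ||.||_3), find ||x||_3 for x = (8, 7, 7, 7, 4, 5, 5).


The l^3 norm = (sum |x_i|^3)^(1/3)
Sum of 3th powers = 512 + 343 + 343 + 343 + 64 + 125 + 125 = 1855
||x||_3 = (1855)^(1/3) = 12.2871

12.2871


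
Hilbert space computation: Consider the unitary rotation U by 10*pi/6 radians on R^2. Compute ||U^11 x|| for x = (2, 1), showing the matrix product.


U is a rotation by theta = 10*pi/6
U^11 = rotation by 11*theta = 110*pi/6 = 2*pi/6 (mod 2*pi)
cos(2*pi/6) = 0.5000, sin(2*pi/6) = 0.8660
U^11 x = (0.5000 * 2 - 0.8660 * 1, 0.8660 * 2 + 0.5000 * 1)
= (0.1340, 2.2321)
||U^11 x|| = sqrt(0.1340^2 + 2.2321^2) = sqrt(5.0000) = 2.2361

2.2361


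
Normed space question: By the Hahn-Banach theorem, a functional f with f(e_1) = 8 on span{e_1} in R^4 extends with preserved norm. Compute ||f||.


The norm of f is given by ||f|| = sup_{||x||=1} |f(x)|.
On span{e_1}, ||e_1|| = 1, so ||f|| = |f(e_1)| / ||e_1||
= |8| / 1 = 8.0000

8.0000


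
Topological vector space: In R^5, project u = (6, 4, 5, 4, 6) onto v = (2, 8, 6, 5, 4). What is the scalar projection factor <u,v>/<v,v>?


Computing <u,v> = 6*2 + 4*8 + 5*6 + 4*5 + 6*4 = 118
Computing <v,v> = 2^2 + 8^2 + 6^2 + 5^2 + 4^2 = 145
Projection coefficient = 118/145 = 0.8138

0.8138


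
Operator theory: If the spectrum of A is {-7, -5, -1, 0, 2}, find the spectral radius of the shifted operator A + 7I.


Spectrum of A + 7I = {0, 2, 6, 7, 9}
Spectral radius = max |lambda| over the shifted spectrum
= max(0, 2, 6, 7, 9) = 9

9


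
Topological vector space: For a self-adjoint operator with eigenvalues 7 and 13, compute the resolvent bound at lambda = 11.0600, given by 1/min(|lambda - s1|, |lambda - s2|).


dist(11.0600, {7, 13}) = min(|11.0600 - 7|, |11.0600 - 13|)
= min(4.0600, 1.9400) = 1.9400
Resolvent bound = 1/1.9400 = 0.5155

0.5155


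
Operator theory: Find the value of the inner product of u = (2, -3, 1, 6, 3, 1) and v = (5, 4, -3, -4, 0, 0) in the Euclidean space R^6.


Computing the standard inner product <u, v> = sum u_i * v_i
= 2*5 + -3*4 + 1*-3 + 6*-4 + 3*0 + 1*0
= 10 + -12 + -3 + -24 + 0 + 0
= -29

-29


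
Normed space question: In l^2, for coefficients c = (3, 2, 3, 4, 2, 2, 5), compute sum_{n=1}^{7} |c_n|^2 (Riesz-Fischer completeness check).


sum |c_n|^2 = 3^2 + 2^2 + 3^2 + 4^2 + 2^2 + 2^2 + 5^2
= 9 + 4 + 9 + 16 + 4 + 4 + 25
= 71

71


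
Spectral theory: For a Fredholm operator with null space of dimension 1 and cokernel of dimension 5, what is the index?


The Fredholm index is defined as ind(T) = dim(ker T) - dim(coker T)
= 1 - 5
= -4

-4


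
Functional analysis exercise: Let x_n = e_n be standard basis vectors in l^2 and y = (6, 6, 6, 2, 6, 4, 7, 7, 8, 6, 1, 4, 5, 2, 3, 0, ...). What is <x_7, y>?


x_7 = e_7 is the standard basis vector with 1 in position 7.
<x_7, y> = y_7 = 7
As n -> infinity, <x_n, y> -> 0, confirming weak convergence of (x_n) to 0.

7


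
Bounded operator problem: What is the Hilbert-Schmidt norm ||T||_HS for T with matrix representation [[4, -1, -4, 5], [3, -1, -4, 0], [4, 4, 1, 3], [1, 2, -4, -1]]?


The Hilbert-Schmidt norm is sqrt(sum of squares of all entries).
Sum of squares = 4^2 + (-1)^2 + (-4)^2 + 5^2 + 3^2 + (-1)^2 + (-4)^2 + 0^2 + 4^2 + 4^2 + 1^2 + 3^2 + 1^2 + 2^2 + (-4)^2 + (-1)^2
= 16 + 1 + 16 + 25 + 9 + 1 + 16 + 0 + 16 + 16 + 1 + 9 + 1 + 4 + 16 + 1 = 148
||T||_HS = sqrt(148) = 12.1655

12.1655


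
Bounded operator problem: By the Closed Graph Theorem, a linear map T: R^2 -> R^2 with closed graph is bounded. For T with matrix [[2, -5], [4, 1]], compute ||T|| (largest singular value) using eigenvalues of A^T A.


A^T A = [[20, -6], [-6, 26]]
trace(A^T A) = 46, det(A^T A) = 484
discriminant = 46^2 - 4*484 = 180
Largest eigenvalue of A^T A = (trace + sqrt(disc))/2 = 29.7082
||T|| = sqrt(29.7082) = 5.4505

5.4505


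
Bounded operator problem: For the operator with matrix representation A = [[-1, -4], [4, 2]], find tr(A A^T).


trace(A * A^T) = sum of squares of all entries
= (-1)^2 + (-4)^2 + 4^2 + 2^2
= 1 + 16 + 16 + 4
= 37

37


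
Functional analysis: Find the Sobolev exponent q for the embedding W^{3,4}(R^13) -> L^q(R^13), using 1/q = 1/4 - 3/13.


Using the Sobolev embedding formula: 1/q = 1/p - k/n
1/q = 1/4 - 3/13 = 1/52
q = 1/(1/52) = 52

52.0000


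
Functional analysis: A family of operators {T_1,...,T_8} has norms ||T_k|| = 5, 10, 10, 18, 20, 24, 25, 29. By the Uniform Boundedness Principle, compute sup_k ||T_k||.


By the Uniform Boundedness Principle, the supremum of norms is finite.
sup_k ||T_k|| = max(5, 10, 10, 18, 20, 24, 25, 29) = 29

29


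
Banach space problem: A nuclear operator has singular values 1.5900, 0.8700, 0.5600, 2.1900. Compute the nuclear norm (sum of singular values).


The nuclear norm is the sum of all singular values.
||T||_1 = 1.5900 + 0.8700 + 0.5600 + 2.1900
= 5.2100

5.2100


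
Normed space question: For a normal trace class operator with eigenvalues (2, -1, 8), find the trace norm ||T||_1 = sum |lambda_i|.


For a normal operator, singular values equal |eigenvalues|.
Trace norm = sum |lambda_i| = 2 + 1 + 8
= 11

11


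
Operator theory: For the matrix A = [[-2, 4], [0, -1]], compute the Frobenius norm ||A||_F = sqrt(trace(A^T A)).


||A||_F^2 = sum a_ij^2
= (-2)^2 + 4^2 + 0^2 + (-1)^2
= 4 + 16 + 0 + 1 = 21
||A||_F = sqrt(21) = 4.5826

4.5826


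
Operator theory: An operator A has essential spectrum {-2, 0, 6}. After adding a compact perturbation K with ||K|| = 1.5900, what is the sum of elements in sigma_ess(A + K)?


By Weyl's theorem, the essential spectrum is invariant under compact perturbations.
sigma_ess(A + K) = sigma_ess(A) = {-2, 0, 6}
Sum = -2 + 0 + 6 = 4

4


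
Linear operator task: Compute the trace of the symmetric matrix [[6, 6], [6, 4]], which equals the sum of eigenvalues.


For a self-adjoint (symmetric) matrix, the eigenvalues are real.
The sum of eigenvalues equals the trace of the matrix.
trace = 6 + 4 = 10

10


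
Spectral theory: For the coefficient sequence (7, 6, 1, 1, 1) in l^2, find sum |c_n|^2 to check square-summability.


sum |c_n|^2 = 7^2 + 6^2 + 1^2 + 1^2 + 1^2
= 49 + 36 + 1 + 1 + 1
= 88

88


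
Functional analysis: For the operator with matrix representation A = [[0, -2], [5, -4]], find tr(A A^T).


trace(A * A^T) = sum of squares of all entries
= 0^2 + (-2)^2 + 5^2 + (-4)^2
= 0 + 4 + 25 + 16
= 45

45


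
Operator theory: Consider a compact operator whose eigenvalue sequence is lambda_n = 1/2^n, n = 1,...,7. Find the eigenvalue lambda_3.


The eigenvalue formula gives lambda_3 = 1/2^3
= 1/8
= 0.1250

0.1250


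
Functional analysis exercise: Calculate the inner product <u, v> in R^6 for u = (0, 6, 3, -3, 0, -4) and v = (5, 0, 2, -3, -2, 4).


Computing the standard inner product <u, v> = sum u_i * v_i
= 0*5 + 6*0 + 3*2 + -3*-3 + 0*-2 + -4*4
= 0 + 0 + 6 + 9 + 0 + -16
= -1

-1


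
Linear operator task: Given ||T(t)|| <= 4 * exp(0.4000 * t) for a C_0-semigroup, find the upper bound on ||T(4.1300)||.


||T(4.1300)|| <= 4 * exp(0.4000 * 4.1300)
= 4 * exp(1.6520)
= 4 * 5.2174
= 20.8696

20.8696


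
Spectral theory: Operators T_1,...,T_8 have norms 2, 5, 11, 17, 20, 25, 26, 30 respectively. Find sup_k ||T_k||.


By the Uniform Boundedness Principle, the supremum of norms is finite.
sup_k ||T_k|| = max(2, 5, 11, 17, 20, 25, 26, 30) = 30

30


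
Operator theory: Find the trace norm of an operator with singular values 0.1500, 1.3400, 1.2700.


The nuclear norm is the sum of all singular values.
||T||_1 = 0.1500 + 1.3400 + 1.2700
= 2.7600

2.7600


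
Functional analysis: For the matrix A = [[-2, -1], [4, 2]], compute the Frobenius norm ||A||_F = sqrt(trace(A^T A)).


||A||_F^2 = sum a_ij^2
= (-2)^2 + (-1)^2 + 4^2 + 2^2
= 4 + 1 + 16 + 4 = 25
||A||_F = sqrt(25) = 5.0000

5.0000


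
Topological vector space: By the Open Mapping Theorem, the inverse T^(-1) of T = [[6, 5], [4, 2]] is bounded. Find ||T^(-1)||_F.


det(T) = 6*2 - 5*4 = -8
T^(-1) = (1/-8) * [[2, -5], [-4, 6]] = [[-0.2500, 0.6250], [0.5000, -0.7500]]
||T^(-1)||_F^2 = (-0.2500)^2 + 0.6250^2 + 0.5000^2 + (-0.7500)^2 = 1.2656
||T^(-1)||_F = sqrt(1.2656) = 1.1250

1.1250


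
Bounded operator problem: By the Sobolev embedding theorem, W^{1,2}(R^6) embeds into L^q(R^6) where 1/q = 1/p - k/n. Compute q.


Using the Sobolev embedding formula: 1/q = 1/p - k/n
1/q = 1/2 - 1/6 = 1/3
q = 1/(1/3) = 3

3.0000


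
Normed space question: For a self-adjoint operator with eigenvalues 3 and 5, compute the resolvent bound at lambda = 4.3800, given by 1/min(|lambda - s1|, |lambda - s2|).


dist(4.3800, {3, 5}) = min(|4.3800 - 3|, |4.3800 - 5|)
= min(1.3800, 0.6200) = 0.6200
Resolvent bound = 1/0.6200 = 1.6129

1.6129


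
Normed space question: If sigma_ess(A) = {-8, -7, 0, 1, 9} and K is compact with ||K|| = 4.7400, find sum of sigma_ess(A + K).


By Weyl's theorem, the essential spectrum is invariant under compact perturbations.
sigma_ess(A + K) = sigma_ess(A) = {-8, -7, 0, 1, 9}
Sum = -8 + -7 + 0 + 1 + 9 = -5

-5


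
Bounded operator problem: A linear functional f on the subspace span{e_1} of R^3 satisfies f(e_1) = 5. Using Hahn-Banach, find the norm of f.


The norm of f is given by ||f|| = sup_{||x||=1} |f(x)|.
On span{e_1}, ||e_1|| = 1, so ||f|| = |f(e_1)| / ||e_1||
= |5| / 1 = 5.0000

5.0000


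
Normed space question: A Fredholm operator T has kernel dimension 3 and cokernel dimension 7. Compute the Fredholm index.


The Fredholm index is defined as ind(T) = dim(ker T) - dim(coker T)
= 3 - 7
= -4

-4


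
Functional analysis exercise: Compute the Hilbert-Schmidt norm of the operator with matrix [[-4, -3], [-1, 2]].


The Hilbert-Schmidt norm is sqrt(sum of squares of all entries).
Sum of squares = (-4)^2 + (-3)^2 + (-1)^2 + 2^2
= 16 + 9 + 1 + 4 = 30
||T||_HS = sqrt(30) = 5.4772

5.4772


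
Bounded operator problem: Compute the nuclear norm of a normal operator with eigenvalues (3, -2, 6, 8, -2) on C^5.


For a normal operator, singular values equal |eigenvalues|.
Trace norm = sum |lambda_i| = 3 + 2 + 6 + 8 + 2
= 21

21


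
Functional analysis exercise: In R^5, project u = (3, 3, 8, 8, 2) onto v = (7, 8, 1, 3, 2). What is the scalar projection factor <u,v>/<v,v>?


Computing <u,v> = 3*7 + 3*8 + 8*1 + 8*3 + 2*2 = 81
Computing <v,v> = 7^2 + 8^2 + 1^2 + 3^2 + 2^2 = 127
Projection coefficient = 81/127 = 0.6378

0.6378


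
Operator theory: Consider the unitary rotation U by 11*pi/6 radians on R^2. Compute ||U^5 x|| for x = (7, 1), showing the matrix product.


U is a rotation by theta = 11*pi/6
U^5 = rotation by 5*theta = 55*pi/6 = 7*pi/6 (mod 2*pi)
cos(7*pi/6) = -0.8660, sin(7*pi/6) = -0.5000
U^5 x = (-0.8660 * 7 - -0.5000 * 1, -0.5000 * 7 + -0.8660 * 1)
= (-5.5622, -4.3660)
||U^5 x|| = sqrt((-5.5622)^2 + (-4.3660)^2) = sqrt(50.0000) = 7.0711

7.0711


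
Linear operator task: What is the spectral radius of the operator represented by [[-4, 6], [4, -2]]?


For a 2x2 matrix, eigenvalues satisfy lambda^2 - (trace)*lambda + det = 0
trace = -4 + -2 = -6
det = -4*-2 - 6*4 = -16
discriminant = (-6)^2 - 4*(-16) = 100
spectral radius = max |eigenvalue| = 8.0000

8.0000


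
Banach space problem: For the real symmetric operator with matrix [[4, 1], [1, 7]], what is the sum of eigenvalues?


For a self-adjoint (symmetric) matrix, the eigenvalues are real.
The sum of eigenvalues equals the trace of the matrix.
trace = 4 + 7 = 11

11


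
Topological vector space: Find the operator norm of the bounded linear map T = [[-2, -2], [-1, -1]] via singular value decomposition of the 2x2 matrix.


A^T A = [[5, 5], [5, 5]]
trace(A^T A) = 10, det(A^T A) = 0
discriminant = 10^2 - 4*0 = 100
Largest eigenvalue of A^T A = (trace + sqrt(disc))/2 = 10.0000
||T|| = sqrt(10.0000) = 3.1623

3.1623


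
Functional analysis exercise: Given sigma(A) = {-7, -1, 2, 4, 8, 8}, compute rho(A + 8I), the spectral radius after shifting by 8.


Spectrum of A + 8I = {1, 7, 10, 12, 16, 16}
Spectral radius = max |lambda| over the shifted spectrum
= max(1, 7, 10, 12, 16, 16) = 16

16


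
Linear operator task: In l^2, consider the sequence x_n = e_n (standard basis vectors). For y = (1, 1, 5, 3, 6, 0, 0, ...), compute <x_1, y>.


x_1 = e_1 is the standard basis vector with 1 in position 1.
<x_1, y> = y_1 = 1
As n -> infinity, <x_n, y> -> 0, confirming weak convergence of (x_n) to 0.

1


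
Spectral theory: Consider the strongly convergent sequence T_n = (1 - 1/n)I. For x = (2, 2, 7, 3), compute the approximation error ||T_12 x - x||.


T_12 x - x = (1 - 1/12)x - x = -x/12
||x|| = sqrt(66) = 8.1240
||T_12 x - x|| = ||x||/12 = 8.1240/12 = 0.6770

0.6770


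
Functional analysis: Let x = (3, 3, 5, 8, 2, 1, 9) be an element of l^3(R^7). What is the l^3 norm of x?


The l^3 norm = (sum |x_i|^3)^(1/3)
Sum of 3th powers = 27 + 27 + 125 + 512 + 8 + 1 + 729 = 1429
||x||_3 = (1429)^(1/3) = 11.2636

11.2636


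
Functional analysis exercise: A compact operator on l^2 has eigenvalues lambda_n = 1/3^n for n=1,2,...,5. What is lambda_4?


The eigenvalue formula gives lambda_4 = 1/3^4
= 1/81
= 0.0123

0.0123


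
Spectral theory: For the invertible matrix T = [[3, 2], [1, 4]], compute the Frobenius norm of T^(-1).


det(T) = 3*4 - 2*1 = 10
T^(-1) = (1/10) * [[4, -2], [-1, 3]] = [[0.4000, -0.2000], [-0.1000, 0.3000]]
||T^(-1)||_F^2 = 0.4000^2 + (-0.2000)^2 + (-0.1000)^2 + 0.3000^2 = 0.3000
||T^(-1)||_F = sqrt(0.3000) = 0.5477

0.5477


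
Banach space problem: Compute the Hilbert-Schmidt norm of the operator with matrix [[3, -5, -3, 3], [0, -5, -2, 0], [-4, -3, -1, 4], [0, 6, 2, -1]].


The Hilbert-Schmidt norm is sqrt(sum of squares of all entries).
Sum of squares = 3^2 + (-5)^2 + (-3)^2 + 3^2 + 0^2 + (-5)^2 + (-2)^2 + 0^2 + (-4)^2 + (-3)^2 + (-1)^2 + 4^2 + 0^2 + 6^2 + 2^2 + (-1)^2
= 9 + 25 + 9 + 9 + 0 + 25 + 4 + 0 + 16 + 9 + 1 + 16 + 0 + 36 + 4 + 1 = 164
||T||_HS = sqrt(164) = 12.8062

12.8062


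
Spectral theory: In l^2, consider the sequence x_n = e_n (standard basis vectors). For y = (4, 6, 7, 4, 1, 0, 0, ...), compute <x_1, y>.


x_1 = e_1 is the standard basis vector with 1 in position 1.
<x_1, y> = y_1 = 4
As n -> infinity, <x_n, y> -> 0, confirming weak convergence of (x_n) to 0.

4


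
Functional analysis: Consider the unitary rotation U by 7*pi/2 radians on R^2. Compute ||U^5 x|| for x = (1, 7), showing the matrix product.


U is a rotation by theta = 7*pi/2
U^5 = rotation by 5*theta = 35*pi/2 = 3*pi/2 (mod 2*pi)
cos(3*pi/2) = 0.0000, sin(3*pi/2) = -1.0000
U^5 x = (0.0000 * 1 - -1.0000 * 7, -1.0000 * 1 + 0.0000 * 7)
= (7.0000, -1.0000)
||U^5 x|| = sqrt(7.0000^2 + (-1.0000)^2) = sqrt(50.0000) = 7.0711

7.0711


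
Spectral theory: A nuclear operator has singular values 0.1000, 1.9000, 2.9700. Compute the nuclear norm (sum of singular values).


The nuclear norm is the sum of all singular values.
||T||_1 = 0.1000 + 1.9000 + 2.9700
= 4.9700

4.9700


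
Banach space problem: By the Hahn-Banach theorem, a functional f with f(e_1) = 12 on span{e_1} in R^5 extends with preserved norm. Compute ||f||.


The norm of f is given by ||f|| = sup_{||x||=1} |f(x)|.
On span{e_1}, ||e_1|| = 1, so ||f|| = |f(e_1)| / ||e_1||
= |12| / 1 = 12.0000

12.0000


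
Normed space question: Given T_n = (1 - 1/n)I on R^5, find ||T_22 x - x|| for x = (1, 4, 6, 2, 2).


T_22 x - x = (1 - 1/22)x - x = -x/22
||x|| = sqrt(61) = 7.8102
||T_22 x - x|| = ||x||/22 = 7.8102/22 = 0.3550

0.3550


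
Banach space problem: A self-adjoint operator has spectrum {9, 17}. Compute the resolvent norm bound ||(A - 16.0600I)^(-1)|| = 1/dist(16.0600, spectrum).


dist(16.0600, {9, 17}) = min(|16.0600 - 9|, |16.0600 - 17|)
= min(7.0600, 0.9400) = 0.9400
Resolvent bound = 1/0.9400 = 1.0638

1.0638


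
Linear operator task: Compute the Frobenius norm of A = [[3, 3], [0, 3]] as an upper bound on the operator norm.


||A||_F^2 = sum a_ij^2
= 3^2 + 3^2 + 0^2 + 3^2
= 9 + 9 + 0 + 9 = 27
||A||_F = sqrt(27) = 5.1962

5.1962


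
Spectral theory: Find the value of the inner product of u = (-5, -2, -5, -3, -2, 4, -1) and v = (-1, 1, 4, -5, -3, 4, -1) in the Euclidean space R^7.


Computing the standard inner product <u, v> = sum u_i * v_i
= -5*-1 + -2*1 + -5*4 + -3*-5 + -2*-3 + 4*4 + -1*-1
= 5 + -2 + -20 + 15 + 6 + 16 + 1
= 21

21


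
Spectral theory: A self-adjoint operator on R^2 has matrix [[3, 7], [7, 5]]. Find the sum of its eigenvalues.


For a self-adjoint (symmetric) matrix, the eigenvalues are real.
The sum of eigenvalues equals the trace of the matrix.
trace = 3 + 5 = 8

8


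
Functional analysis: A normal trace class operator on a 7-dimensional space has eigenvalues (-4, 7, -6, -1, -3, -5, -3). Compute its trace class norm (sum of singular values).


For a normal operator, singular values equal |eigenvalues|.
Trace norm = sum |lambda_i| = 4 + 7 + 6 + 1 + 3 + 5 + 3
= 29

29


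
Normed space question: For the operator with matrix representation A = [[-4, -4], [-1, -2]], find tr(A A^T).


trace(A * A^T) = sum of squares of all entries
= (-4)^2 + (-4)^2 + (-1)^2 + (-2)^2
= 16 + 16 + 1 + 4
= 37

37


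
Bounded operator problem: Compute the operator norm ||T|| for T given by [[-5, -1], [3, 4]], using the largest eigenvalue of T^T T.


A^T A = [[34, 17], [17, 17]]
trace(A^T A) = 51, det(A^T A) = 289
discriminant = 51^2 - 4*289 = 1445
Largest eigenvalue of A^T A = (trace + sqrt(disc))/2 = 44.5066
||T|| = sqrt(44.5066) = 6.6713

6.6713


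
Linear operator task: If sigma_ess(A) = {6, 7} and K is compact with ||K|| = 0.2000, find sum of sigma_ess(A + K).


By Weyl's theorem, the essential spectrum is invariant under compact perturbations.
sigma_ess(A + K) = sigma_ess(A) = {6, 7}
Sum = 6 + 7 = 13

13


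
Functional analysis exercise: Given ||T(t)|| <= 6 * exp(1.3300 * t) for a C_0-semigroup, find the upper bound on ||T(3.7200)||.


||T(3.7200)|| <= 6 * exp(1.3300 * 3.7200)
= 6 * exp(4.9476)
= 6 * 140.8366
= 845.0193

845.0193


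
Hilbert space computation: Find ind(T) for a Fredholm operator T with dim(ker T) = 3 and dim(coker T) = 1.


The Fredholm index is defined as ind(T) = dim(ker T) - dim(coker T)
= 3 - 1
= 2

2


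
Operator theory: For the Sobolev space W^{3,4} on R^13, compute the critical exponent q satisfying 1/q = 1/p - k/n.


Using the Sobolev embedding formula: 1/q = 1/p - k/n
1/q = 1/4 - 3/13 = 1/52
q = 1/(1/52) = 52

52.0000


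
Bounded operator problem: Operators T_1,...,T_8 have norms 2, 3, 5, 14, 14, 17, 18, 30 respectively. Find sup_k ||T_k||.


By the Uniform Boundedness Principle, the supremum of norms is finite.
sup_k ||T_k|| = max(2, 3, 5, 14, 14, 17, 18, 30) = 30

30


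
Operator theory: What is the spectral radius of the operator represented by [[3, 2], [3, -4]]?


For a 2x2 matrix, eigenvalues satisfy lambda^2 - (trace)*lambda + det = 0
trace = 3 + -4 = -1
det = 3*-4 - 2*3 = -18
discriminant = (-1)^2 - 4*(-18) = 73
spectral radius = max |eigenvalue| = 4.7720

4.7720


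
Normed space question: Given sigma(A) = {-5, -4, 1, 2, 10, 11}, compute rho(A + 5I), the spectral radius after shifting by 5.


Spectrum of A + 5I = {0, 1, 6, 7, 15, 16}
Spectral radius = max |lambda| over the shifted spectrum
= max(0, 1, 6, 7, 15, 16) = 16

16


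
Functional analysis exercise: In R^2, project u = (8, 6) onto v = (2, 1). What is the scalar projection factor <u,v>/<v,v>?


Computing <u,v> = 8*2 + 6*1 = 22
Computing <v,v> = 2^2 + 1^2 = 5
Projection coefficient = 22/5 = 4.4000

4.4000


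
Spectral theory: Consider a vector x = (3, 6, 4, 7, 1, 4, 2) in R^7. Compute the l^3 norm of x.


The l^3 norm = (sum |x_i|^3)^(1/3)
Sum of 3th powers = 27 + 216 + 64 + 343 + 1 + 64 + 8 = 723
||x||_3 = (723)^(1/3) = 8.9752

8.9752


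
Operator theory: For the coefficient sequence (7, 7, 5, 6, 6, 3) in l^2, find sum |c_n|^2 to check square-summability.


sum |c_n|^2 = 7^2 + 7^2 + 5^2 + 6^2 + 6^2 + 3^2
= 49 + 49 + 25 + 36 + 36 + 9
= 204

204


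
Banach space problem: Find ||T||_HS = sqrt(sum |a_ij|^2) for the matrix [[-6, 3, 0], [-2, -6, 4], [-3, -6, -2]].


The Hilbert-Schmidt norm is sqrt(sum of squares of all entries).
Sum of squares = (-6)^2 + 3^2 + 0^2 + (-2)^2 + (-6)^2 + 4^2 + (-3)^2 + (-6)^2 + (-2)^2
= 36 + 9 + 0 + 4 + 36 + 16 + 9 + 36 + 4 = 150
||T||_HS = sqrt(150) = 12.2474

12.2474


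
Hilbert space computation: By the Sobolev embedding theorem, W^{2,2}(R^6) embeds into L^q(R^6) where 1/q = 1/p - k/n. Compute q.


Using the Sobolev embedding formula: 1/q = 1/p - k/n
1/q = 1/2 - 2/6 = 1/6
q = 1/(1/6) = 6

6.0000


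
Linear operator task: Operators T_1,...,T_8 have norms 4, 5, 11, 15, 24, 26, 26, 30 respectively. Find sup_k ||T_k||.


By the Uniform Boundedness Principle, the supremum of norms is finite.
sup_k ||T_k|| = max(4, 5, 11, 15, 24, 26, 26, 30) = 30

30


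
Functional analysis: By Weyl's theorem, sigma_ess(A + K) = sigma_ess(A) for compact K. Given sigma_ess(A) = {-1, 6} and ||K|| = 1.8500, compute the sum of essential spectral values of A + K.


By Weyl's theorem, the essential spectrum is invariant under compact perturbations.
sigma_ess(A + K) = sigma_ess(A) = {-1, 6}
Sum = -1 + 6 = 5

5


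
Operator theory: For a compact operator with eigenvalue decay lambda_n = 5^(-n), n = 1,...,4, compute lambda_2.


The eigenvalue formula gives lambda_2 = 1/5^2
= 1/25
= 0.0400

0.0400


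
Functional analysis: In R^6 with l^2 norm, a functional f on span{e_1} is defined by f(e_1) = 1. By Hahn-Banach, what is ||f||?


The norm of f is given by ||f|| = sup_{||x||=1} |f(x)|.
On span{e_1}, ||e_1|| = 1, so ||f|| = |f(e_1)| / ||e_1||
= |1| / 1 = 1.0000

1.0000


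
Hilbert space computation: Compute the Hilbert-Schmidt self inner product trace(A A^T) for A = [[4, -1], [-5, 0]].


trace(A * A^T) = sum of squares of all entries
= 4^2 + (-1)^2 + (-5)^2 + 0^2
= 16 + 1 + 25 + 0
= 42

42


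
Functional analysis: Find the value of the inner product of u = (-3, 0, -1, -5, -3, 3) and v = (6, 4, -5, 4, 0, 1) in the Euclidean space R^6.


Computing the standard inner product <u, v> = sum u_i * v_i
= -3*6 + 0*4 + -1*-5 + -5*4 + -3*0 + 3*1
= -18 + 0 + 5 + -20 + 0 + 3
= -30

-30


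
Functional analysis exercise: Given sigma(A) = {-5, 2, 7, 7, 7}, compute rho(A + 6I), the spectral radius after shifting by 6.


Spectrum of A + 6I = {1, 8, 13, 13, 13}
Spectral radius = max |lambda| over the shifted spectrum
= max(1, 8, 13, 13, 13) = 13

13


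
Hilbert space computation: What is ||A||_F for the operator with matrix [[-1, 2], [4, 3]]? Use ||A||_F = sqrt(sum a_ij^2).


||A||_F^2 = sum a_ij^2
= (-1)^2 + 2^2 + 4^2 + 3^2
= 1 + 4 + 16 + 9 = 30
||A||_F = sqrt(30) = 5.4772

5.4772


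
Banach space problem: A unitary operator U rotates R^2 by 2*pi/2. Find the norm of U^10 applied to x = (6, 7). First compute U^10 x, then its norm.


U is a rotation by theta = 2*pi/2
U^10 = rotation by 10*theta = 20*pi/2 = 0*pi/2 (mod 2*pi)
cos(0*pi/2) = 1.0000, sin(0*pi/2) = 0.0000
U^10 x = (1.0000 * 6 - 0.0000 * 7, 0.0000 * 6 + 1.0000 * 7)
= (6.0000, 7.0000)
||U^10 x|| = sqrt(6.0000^2 + 7.0000^2) = sqrt(85.0000) = 9.2195

9.2195


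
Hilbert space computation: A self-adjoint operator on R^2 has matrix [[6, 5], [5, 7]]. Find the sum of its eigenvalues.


For a self-adjoint (symmetric) matrix, the eigenvalues are real.
The sum of eigenvalues equals the trace of the matrix.
trace = 6 + 7 = 13

13


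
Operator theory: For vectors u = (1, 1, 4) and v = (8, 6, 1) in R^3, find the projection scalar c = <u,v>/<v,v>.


Computing <u,v> = 1*8 + 1*6 + 4*1 = 18
Computing <v,v> = 8^2 + 6^2 + 1^2 = 101
Projection coefficient = 18/101 = 0.1782

0.1782


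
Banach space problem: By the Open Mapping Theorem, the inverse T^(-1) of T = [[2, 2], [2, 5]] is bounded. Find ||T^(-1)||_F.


det(T) = 2*5 - 2*2 = 6
T^(-1) = (1/6) * [[5, -2], [-2, 2]] = [[0.8333, -0.3333], [-0.3333, 0.3333]]
||T^(-1)||_F^2 = 0.8333^2 + (-0.3333)^2 + (-0.3333)^2 + 0.3333^2 = 1.0278
||T^(-1)||_F = sqrt(1.0278) = 1.0138

1.0138


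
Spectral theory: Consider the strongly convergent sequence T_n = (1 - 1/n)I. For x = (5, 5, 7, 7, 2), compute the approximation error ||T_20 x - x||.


T_20 x - x = (1 - 1/20)x - x = -x/20
||x|| = sqrt(152) = 12.3288
||T_20 x - x|| = ||x||/20 = 12.3288/20 = 0.6164

0.6164


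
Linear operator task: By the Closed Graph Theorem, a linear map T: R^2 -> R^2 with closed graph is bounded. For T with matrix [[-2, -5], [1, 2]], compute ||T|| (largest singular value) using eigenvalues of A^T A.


A^T A = [[5, 12], [12, 29]]
trace(A^T A) = 34, det(A^T A) = 1
discriminant = 34^2 - 4*1 = 1152
Largest eigenvalue of A^T A = (trace + sqrt(disc))/2 = 33.9706
||T|| = sqrt(33.9706) = 5.8284

5.8284


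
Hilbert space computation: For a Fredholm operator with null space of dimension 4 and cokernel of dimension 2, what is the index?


The Fredholm index is defined as ind(T) = dim(ker T) - dim(coker T)
= 4 - 2
= 2

2


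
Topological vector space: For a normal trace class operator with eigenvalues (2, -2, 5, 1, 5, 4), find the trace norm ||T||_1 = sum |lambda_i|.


For a normal operator, singular values equal |eigenvalues|.
Trace norm = sum |lambda_i| = 2 + 2 + 5 + 1 + 5 + 4
= 19

19


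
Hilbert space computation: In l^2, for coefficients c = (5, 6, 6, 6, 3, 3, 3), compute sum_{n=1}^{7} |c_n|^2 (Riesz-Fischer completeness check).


sum |c_n|^2 = 5^2 + 6^2 + 6^2 + 6^2 + 3^2 + 3^2 + 3^2
= 25 + 36 + 36 + 36 + 9 + 9 + 9
= 160

160


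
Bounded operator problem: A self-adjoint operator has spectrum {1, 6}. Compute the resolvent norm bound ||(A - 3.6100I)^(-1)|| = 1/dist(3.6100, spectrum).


dist(3.6100, {1, 6}) = min(|3.6100 - 1|, |3.6100 - 6|)
= min(2.6100, 2.3900) = 2.3900
Resolvent bound = 1/2.3900 = 0.4184

0.4184


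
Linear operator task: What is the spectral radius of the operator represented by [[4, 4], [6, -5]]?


For a 2x2 matrix, eigenvalues satisfy lambda^2 - (trace)*lambda + det = 0
trace = 4 + -5 = -1
det = 4*-5 - 4*6 = -44
discriminant = (-1)^2 - 4*(-44) = 177
spectral radius = max |eigenvalue| = 7.1521

7.1521


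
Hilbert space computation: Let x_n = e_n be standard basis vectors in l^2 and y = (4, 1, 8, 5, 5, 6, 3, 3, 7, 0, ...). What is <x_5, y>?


x_5 = e_5 is the standard basis vector with 1 in position 5.
<x_5, y> = y_5 = 5
As n -> infinity, <x_n, y> -> 0, confirming weak convergence of (x_n) to 0.

5


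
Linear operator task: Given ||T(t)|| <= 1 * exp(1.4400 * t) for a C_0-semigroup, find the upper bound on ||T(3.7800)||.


||T(3.7800)|| <= 1 * exp(1.4400 * 3.7800)
= 1 * exp(5.4432)
= 1 * 231.1808
= 231.1808

231.1808


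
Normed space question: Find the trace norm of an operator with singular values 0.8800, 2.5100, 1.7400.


The nuclear norm is the sum of all singular values.
||T||_1 = 0.8800 + 2.5100 + 1.7400
= 5.1300

5.1300


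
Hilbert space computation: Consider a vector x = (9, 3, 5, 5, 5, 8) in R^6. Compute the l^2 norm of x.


The l^2 norm = (sum |x_i|^2)^(1/2)
Sum of 2th powers = 81 + 9 + 25 + 25 + 25 + 64 = 229
||x||_2 = (229)^(1/2) = 15.1327

15.1327


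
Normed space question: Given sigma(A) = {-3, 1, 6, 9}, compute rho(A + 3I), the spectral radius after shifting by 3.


Spectrum of A + 3I = {0, 4, 9, 12}
Spectral radius = max |lambda| over the shifted spectrum
= max(0, 4, 9, 12) = 12

12


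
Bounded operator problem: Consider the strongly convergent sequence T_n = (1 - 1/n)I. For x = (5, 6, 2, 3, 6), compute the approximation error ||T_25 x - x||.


T_25 x - x = (1 - 1/25)x - x = -x/25
||x|| = sqrt(110) = 10.4881
||T_25 x - x|| = ||x||/25 = 10.4881/25 = 0.4195

0.4195


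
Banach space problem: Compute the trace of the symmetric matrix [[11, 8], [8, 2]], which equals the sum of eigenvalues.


For a self-adjoint (symmetric) matrix, the eigenvalues are real.
The sum of eigenvalues equals the trace of the matrix.
trace = 11 + 2 = 13

13


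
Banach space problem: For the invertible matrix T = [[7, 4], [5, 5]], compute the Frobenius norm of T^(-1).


det(T) = 7*5 - 4*5 = 15
T^(-1) = (1/15) * [[5, -4], [-5, 7]] = [[0.3333, -0.2667], [-0.3333, 0.4667]]
||T^(-1)||_F^2 = 0.3333^2 + (-0.2667)^2 + (-0.3333)^2 + 0.4667^2 = 0.5111
||T^(-1)||_F = sqrt(0.5111) = 0.7149

0.7149


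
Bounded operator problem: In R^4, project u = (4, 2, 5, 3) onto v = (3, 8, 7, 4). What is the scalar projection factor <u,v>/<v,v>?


Computing <u,v> = 4*3 + 2*8 + 5*7 + 3*4 = 75
Computing <v,v> = 3^2 + 8^2 + 7^2 + 4^2 = 138
Projection coefficient = 75/138 = 0.5435

0.5435


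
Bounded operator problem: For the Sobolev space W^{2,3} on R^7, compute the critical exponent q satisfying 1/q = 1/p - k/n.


Using the Sobolev embedding formula: 1/q = 1/p - k/n
1/q = 1/3 - 2/7 = 1/21
q = 1/(1/21) = 21

21.0000


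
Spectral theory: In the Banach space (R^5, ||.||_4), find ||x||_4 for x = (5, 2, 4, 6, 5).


The l^4 norm = (sum |x_i|^4)^(1/4)
Sum of 4th powers = 625 + 16 + 256 + 1296 + 625 = 2818
||x||_4 = (2818)^(1/4) = 7.2859

7.2859


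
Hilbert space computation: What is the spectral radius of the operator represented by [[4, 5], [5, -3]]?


For a 2x2 matrix, eigenvalues satisfy lambda^2 - (trace)*lambda + det = 0
trace = 4 + -3 = 1
det = 4*-3 - 5*5 = -37
discriminant = 1^2 - 4*(-37) = 149
spectral radius = max |eigenvalue| = 6.6033

6.6033


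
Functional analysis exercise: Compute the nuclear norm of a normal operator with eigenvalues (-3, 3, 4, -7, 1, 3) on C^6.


For a normal operator, singular values equal |eigenvalues|.
Trace norm = sum |lambda_i| = 3 + 3 + 4 + 7 + 1 + 3
= 21

21


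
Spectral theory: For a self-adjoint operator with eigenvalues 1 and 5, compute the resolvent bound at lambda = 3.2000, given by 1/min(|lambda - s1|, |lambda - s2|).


dist(3.2000, {1, 5}) = min(|3.2000 - 1|, |3.2000 - 5|)
= min(2.2000, 1.8000) = 1.8000
Resolvent bound = 1/1.8000 = 0.5556

0.5556


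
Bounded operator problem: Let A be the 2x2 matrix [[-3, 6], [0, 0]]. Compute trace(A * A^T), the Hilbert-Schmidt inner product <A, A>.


trace(A * A^T) = sum of squares of all entries
= (-3)^2 + 6^2 + 0^2 + 0^2
= 9 + 36 + 0 + 0
= 45

45


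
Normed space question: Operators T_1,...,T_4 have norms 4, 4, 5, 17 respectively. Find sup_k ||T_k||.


By the Uniform Boundedness Principle, the supremum of norms is finite.
sup_k ||T_k|| = max(4, 4, 5, 17) = 17

17


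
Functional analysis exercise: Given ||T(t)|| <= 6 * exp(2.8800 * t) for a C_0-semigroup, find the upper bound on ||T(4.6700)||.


||T(4.6700)|| <= 6 * exp(2.8800 * 4.6700)
= 6 * exp(13.4496)
= 6 * 693564.8323
= 4.1614e+06

4.1614e+06


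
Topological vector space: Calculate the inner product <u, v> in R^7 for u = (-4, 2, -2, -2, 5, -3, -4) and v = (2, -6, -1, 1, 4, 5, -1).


Computing the standard inner product <u, v> = sum u_i * v_i
= -4*2 + 2*-6 + -2*-1 + -2*1 + 5*4 + -3*5 + -4*-1
= -8 + -12 + 2 + -2 + 20 + -15 + 4
= -11

-11


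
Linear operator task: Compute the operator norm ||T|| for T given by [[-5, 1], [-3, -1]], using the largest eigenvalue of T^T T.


A^T A = [[34, -2], [-2, 2]]
trace(A^T A) = 36, det(A^T A) = 64
discriminant = 36^2 - 4*64 = 1040
Largest eigenvalue of A^T A = (trace + sqrt(disc))/2 = 34.1245
||T|| = sqrt(34.1245) = 5.8416

5.8416
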